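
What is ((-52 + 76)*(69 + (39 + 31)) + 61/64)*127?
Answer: 27122755/64 ≈ 4.2379e+5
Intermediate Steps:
((-52 + 76)*(69 + (39 + 31)) + 61/64)*127 = (24*(69 + 70) + 61*(1/64))*127 = (24*139 + 61/64)*127 = (3336 + 61/64)*127 = (213565/64)*127 = 27122755/64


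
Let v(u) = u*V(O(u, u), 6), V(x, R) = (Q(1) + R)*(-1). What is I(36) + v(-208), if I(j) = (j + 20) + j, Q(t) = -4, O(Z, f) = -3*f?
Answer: 508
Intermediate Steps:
V(x, R) = 4 - R (V(x, R) = (-4 + R)*(-1) = 4 - R)
I(j) = 20 + 2*j (I(j) = (20 + j) + j = 20 + 2*j)
v(u) = -2*u (v(u) = u*(4 - 1*6) = u*(4 - 6) = u*(-2) = -2*u)
I(36) + v(-208) = (20 + 2*36) - 2*(-208) = (20 + 72) + 416 = 92 + 416 = 508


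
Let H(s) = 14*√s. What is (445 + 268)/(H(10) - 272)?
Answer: -24242/9003 - 4991*√10/36012 ≈ -3.1309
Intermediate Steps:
(445 + 268)/(H(10) - 272) = (445 + 268)/(14*√10 - 272) = 713/(-272 + 14*√10)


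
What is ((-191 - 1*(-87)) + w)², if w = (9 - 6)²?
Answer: 9025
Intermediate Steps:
w = 9 (w = 3² = 9)
((-191 - 1*(-87)) + w)² = ((-191 - 1*(-87)) + 9)² = ((-191 + 87) + 9)² = (-104 + 9)² = (-95)² = 9025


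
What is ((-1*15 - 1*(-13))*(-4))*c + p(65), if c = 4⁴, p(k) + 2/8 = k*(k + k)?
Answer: 41991/4 ≈ 10498.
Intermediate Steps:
p(k) = -¼ + 2*k² (p(k) = -¼ + k*(k + k) = -¼ + k*(2*k) = -¼ + 2*k²)
c = 256
((-1*15 - 1*(-13))*(-4))*c + p(65) = ((-1*15 - 1*(-13))*(-4))*256 + (-¼ + 2*65²) = ((-15 + 13)*(-4))*256 + (-¼ + 2*4225) = -2*(-4)*256 + (-¼ + 8450) = 8*256 + 33799/4 = 2048 + 33799/4 = 41991/4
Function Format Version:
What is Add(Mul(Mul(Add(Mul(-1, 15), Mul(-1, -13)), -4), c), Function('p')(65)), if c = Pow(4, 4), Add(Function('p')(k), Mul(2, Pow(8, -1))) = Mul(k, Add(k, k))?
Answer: Rational(41991, 4) ≈ 10498.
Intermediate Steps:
Function('p')(k) = Add(Rational(-1, 4), Mul(2, Pow(k, 2))) (Function('p')(k) = Add(Rational(-1, 4), Mul(k, Add(k, k))) = Add(Rational(-1, 4), Mul(k, Mul(2, k))) = Add(Rational(-1, 4), Mul(2, Pow(k, 2))))
c = 256
Add(Mul(Mul(Add(Mul(-1, 15), Mul(-1, -13)), -4), c), Function('p')(65)) = Add(Mul(Mul(Add(Mul(-1, 15), Mul(-1, -13)), -4), 256), Add(Rational(-1, 4), Mul(2, Pow(65, 2)))) = Add(Mul(Mul(Add(-15, 13), -4), 256), Add(Rational(-1, 4), Mul(2, 4225))) = Add(Mul(Mul(-2, -4), 256), Add(Rational(-1, 4), 8450)) = Add(Mul(8, 256), Rational(33799, 4)) = Add(2048, Rational(33799, 4)) = Rational(41991, 4)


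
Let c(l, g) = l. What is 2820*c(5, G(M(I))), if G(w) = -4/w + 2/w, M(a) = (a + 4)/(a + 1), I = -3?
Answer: 14100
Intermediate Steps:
M(a) = (4 + a)/(1 + a)
G(w) = -2/w
2820*c(5, G(M(I))) = 2820*5 = 14100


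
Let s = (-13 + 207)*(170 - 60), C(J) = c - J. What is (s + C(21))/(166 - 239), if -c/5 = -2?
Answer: -21329/73 ≈ -292.18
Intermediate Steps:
c = 10 (c = -5*(-2) = 10)
C(J) = 10 - J
s = 21340 (s = 194*110 = 21340)
(s + C(21))/(166 - 239) = (21340 + (10 - 1*21))/(166 - 239) = (21340 + (10 - 21))/(-73) = (21340 - 11)*(-1/73) = 21329*(-1/73) = -21329/73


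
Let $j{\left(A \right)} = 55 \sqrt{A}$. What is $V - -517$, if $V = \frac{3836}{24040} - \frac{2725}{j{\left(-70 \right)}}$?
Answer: $\frac{3108129}{6010} + \frac{109 i \sqrt{70}}{154} \approx 517.16 + 5.9218 i$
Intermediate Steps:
$V = \frac{959}{6010} + \frac{109 i \sqrt{70}}{154}$ ($V = \frac{3836}{24040} - \frac{2725}{55 \sqrt{-70}} = 3836 \cdot \frac{1}{24040} - \frac{2725}{55 i \sqrt{70}} = \frac{959}{6010} - \frac{2725}{55 i \sqrt{70}} = \frac{959}{6010} - 2725 \left(- \frac{i \sqrt{70}}{3850}\right) = \frac{959}{6010} + \frac{109 i \sqrt{70}}{154} \approx 0.15957 + 5.9218 i$)
$V - -517 = \left(\frac{959}{6010} + \frac{109 i \sqrt{70}}{154}\right) - -517 = \left(\frac{959}{6010} + \frac{109 i \sqrt{70}}{154}\right) + 517 = \frac{3108129}{6010} + \frac{109 i \sqrt{70}}{154}$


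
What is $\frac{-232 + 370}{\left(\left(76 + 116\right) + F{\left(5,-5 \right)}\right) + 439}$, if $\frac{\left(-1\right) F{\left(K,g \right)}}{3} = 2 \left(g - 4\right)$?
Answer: $\frac{138}{685} \approx 0.20146$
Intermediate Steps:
$F{\left(K,g \right)} = 24 - 6 g$ ($F{\left(K,g \right)} = - 3 \cdot 2 \left(g - 4\right) = - 3 \cdot 2 \left(-4 + g\right) = - 3 \left(-8 + 2 g\right) = 24 - 6 g$)
$\frac{-232 + 370}{\left(\left(76 + 116\right) + F{\left(5,-5 \right)}\right) + 439} = \frac{-232 + 370}{\left(\left(76 + 116\right) + \left(24 - -30\right)\right) + 439} = \frac{138}{\left(192 + \left(24 + 30\right)\right) + 439} = \frac{138}{\left(192 + 54\right) + 439} = \frac{138}{246 + 439} = \frac{138}{685}$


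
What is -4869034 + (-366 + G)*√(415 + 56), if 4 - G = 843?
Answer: -4869034 - 1205*√471 ≈ -4.8952e+6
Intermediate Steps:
G = -839 (G = 4 - 1*843 = 4 - 843 = -839)
-4869034 + (-366 + G)*√(415 + 56) = -4869034 + (-366 - 839)*√(415 + 56) = -4869034 - 1205*√471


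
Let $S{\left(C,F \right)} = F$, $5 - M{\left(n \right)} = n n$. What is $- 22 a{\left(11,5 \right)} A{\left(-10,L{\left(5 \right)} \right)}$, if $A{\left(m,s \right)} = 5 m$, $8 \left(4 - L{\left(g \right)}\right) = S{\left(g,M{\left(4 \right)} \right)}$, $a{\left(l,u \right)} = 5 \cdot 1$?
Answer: $5500$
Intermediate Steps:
$M{\left(n \right)} = 5 - n^{2}$ ($M{\left(n \right)} = 5 - n n = 5 - n^{2}$)
$a{\left(l,u \right)} = 5$
$L{\left(g \right)} = \frac{43}{8}$ ($L{\left(g \right)} = 4 - \frac{5 - 4^{2}}{8} = 4 - \frac{5 - 16}{8} = 4 - - \frac{11}{8} = 4 + \frac{11}{8} = \frac{43}{8}$)
$- 22 a{\left(11,5 \right)} A{\left(-10,L{\left(5 \right)} \right)} = \left(-22\right) 5 \cdot 5 \left(-10\right) = \left(-110\right) \left(-50\right) = 5500$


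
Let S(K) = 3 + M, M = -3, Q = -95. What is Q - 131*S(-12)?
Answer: -95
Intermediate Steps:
S(K) = 0 (S(K) = 3 - 3 = 0)
Q - 131*S(-12) = -95 - 131*0 = -95 + 0 = -95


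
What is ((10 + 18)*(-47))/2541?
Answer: -188/363 ≈ -0.51791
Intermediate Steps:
((10 + 18)*(-47))/2541 = (28*(-47))*(1/2541) = -1316*1/2541 = -188/363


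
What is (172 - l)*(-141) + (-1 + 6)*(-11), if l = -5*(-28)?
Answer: -4567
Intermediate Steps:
l = 140
(172 - l)*(-141) + (-1 + 6)*(-11) = (172 - 1*140)*(-141) + (-1 + 6)*(-11) = (172 - 140)*(-141) + 5*(-11) = 32*(-141) - 55 = -4512 - 55 = -4567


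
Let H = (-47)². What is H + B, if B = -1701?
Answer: 508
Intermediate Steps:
H = 2209
H + B = 2209 - 1701 = 508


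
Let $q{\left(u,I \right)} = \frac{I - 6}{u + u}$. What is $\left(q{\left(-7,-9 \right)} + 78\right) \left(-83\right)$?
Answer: $- \frac{91881}{14} \approx -6562.9$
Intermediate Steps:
$q{\left(u,I \right)} = \frac{-6 + I}{2 u}$
$\left(q{\left(-7,-9 \right)} + 78\right) \left(-83\right) = \left(\frac{-6 - 9}{2 \left(-7\right)} + 78\right) \left(-83\right) = \left(\frac{1}{2} \left(- \frac{1}{7}\right) \left(-15\right) + 78\right) \left(-83\right) = \left(\frac{15}{14} + 78\right) \left(-83\right) = \frac{1107}{14} \left(-83\right) = - \frac{91881}{14}$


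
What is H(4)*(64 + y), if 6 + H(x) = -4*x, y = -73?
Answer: 198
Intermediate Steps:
H(x) = -6 - 4*x
H(4)*(64 + y) = (-6 - 4*4)*(64 - 73) = (-6 - 16)*(-9) = -22*(-9) = 198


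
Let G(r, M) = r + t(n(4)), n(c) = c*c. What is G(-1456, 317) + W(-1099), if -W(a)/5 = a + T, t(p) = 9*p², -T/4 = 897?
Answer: 24283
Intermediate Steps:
n(c) = c²
T = -3588 (T = -4*897 = -3588)
G(r, M) = 2304 + r (G(r, M) = r + 9*(4²)² = r + 9*16² = r + 9*256 = r + 2304 = 2304 + r)
W(a) = 17940 - 5*a (W(a) = -5*(a - 3588) = -5*(-3588 + a) = 17940 - 5*a)
G(-1456, 317) + W(-1099) = (2304 - 1456) + (17940 - 5*(-1099)) = 848 + (17940 + 5495) = 848 + 23435 = 24283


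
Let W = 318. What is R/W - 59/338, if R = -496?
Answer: -93205/53742 ≈ -1.7343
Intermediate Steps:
R/W - 59/338 = -496/318 - 59/338 = -496*1/318 - 59*1/338 = -248/159 - 59/338 = -93205/53742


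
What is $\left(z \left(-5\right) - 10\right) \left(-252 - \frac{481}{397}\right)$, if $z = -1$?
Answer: $\frac{502625}{397} \approx 1266.1$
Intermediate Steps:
$\left(z \left(-5\right) - 10\right) \left(-252 - \frac{481}{397}\right) = \left(\left(-1\right) \left(-5\right) - 10\right) \left(-252 - \frac{481}{397}\right) = \left(5 - 10\right) \left(-252 - \frac{481}{397}\right) = - 5 \left(-252 - \frac{481}{397}\right) = \left(-5\right) \left(- \frac{100525}{397}\right) = \frac{502625}{397}$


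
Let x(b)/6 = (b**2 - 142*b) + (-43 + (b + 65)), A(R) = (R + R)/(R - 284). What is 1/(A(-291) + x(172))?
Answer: 575/18471882 ≈ 3.1128e-5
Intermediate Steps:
A(R) = 2*R/(-284 + R) (A(R) = (2*R)/(-284 + R) = 2*R/(-284 + R))
x(b) = 132 - 846*b + 6*b**2 (x(b) = 6*((b**2 - 142*b) + (-43 + (b + 65))) = 6*((b**2 - 142*b) + (-43 + (65 + b))) = 6*((b**2 - 142*b) + (22 + b)) = 6*(22 + b**2 - 141*b) = 132 - 846*b + 6*b**2)
1/(A(-291) + x(172)) = 1/(2*(-291)/(-284 - 291) + (132 - 846*172 + 6*172**2)) = 1/(2*(-291)/(-575) + (132 - 145512 + 6*29584)) = 1/(2*(-291)*(-1/575) + (132 - 145512 + 177504)) = 1/(582/575 + 32124) = 1/(18471882/575) = 575/18471882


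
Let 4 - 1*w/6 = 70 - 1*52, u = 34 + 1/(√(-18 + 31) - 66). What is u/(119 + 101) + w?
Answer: -20027761/238865 - √13/955460 ≈ -83.846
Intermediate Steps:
u = 34 + 1/(-66 + √13) (u = 34 + 1/(√13 - 66) = 34 + 1/(-66 + √13) ≈ 33.984)
w = -84 (w = 24 - 6*(70 - 1*52) = 24 - 6*(70 - 52) = 24 - 6*18 = 24 - 108 = -84)
u/(119 + 101) + w = (147596/4343 - √13/4343)/(119 + 101) - 84 = (147596/4343 - √13/4343)/220 - 84 = (147596/4343 - √13/4343)*(1/220) - 84 = (36899/238865 - √13/955460) - 84 = -20027761/238865 - √13/955460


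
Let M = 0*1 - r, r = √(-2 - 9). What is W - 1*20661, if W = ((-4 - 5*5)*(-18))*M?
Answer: -20661 - 522*I*√11 ≈ -20661.0 - 1731.3*I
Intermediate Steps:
r = I*√11 (r = √(-11) = I*√11 ≈ 3.3166*I)
M = -I*√11 (M = 0*1 - I*√11 = 0 - I*√11 = -I*√11 ≈ -3.3166*I)
W = -522*I*√11 (W = ((-4 - 5*5)*(-18))*(-I*√11) = ((-4 - 25)*(-18))*(-I*√11) = (-29*(-18))*(-I*√11) = 522*(-I*√11) = -522*I*√11 ≈ -1731.3*I)
W - 1*20661 = -522*I*√11 - 1*20661 = -522*I*√11 - 20661 = -20661 - 522*I*√11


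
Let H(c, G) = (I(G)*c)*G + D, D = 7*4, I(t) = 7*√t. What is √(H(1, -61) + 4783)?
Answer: √(4811 - 427*I*√61) ≈ 73.024 - 22.835*I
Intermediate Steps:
D = 28
H(c, G) = 28 + 7*c*G^(3/2) (H(c, G) = ((7*√G)*c)*G + 28 = (7*c*√G)*G + 28 = 7*c*G^(3/2) + 28 = 28 + 7*c*G^(3/2))
√(H(1, -61) + 4783) = √((28 + 7*1*(-61)^(3/2)) + 4783) = √((28 + 7*1*(-61*I*√61)) + 4783) = √((28 - 427*I*√61) + 4783) = √(4811 - 427*I*√61)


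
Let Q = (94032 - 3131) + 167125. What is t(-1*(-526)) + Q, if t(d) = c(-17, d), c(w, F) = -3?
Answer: 258023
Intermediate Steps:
Q = 258026 (Q = 90901 + 167125 = 258026)
t(d) = -3
t(-1*(-526)) + Q = -3 + 258026 = 258023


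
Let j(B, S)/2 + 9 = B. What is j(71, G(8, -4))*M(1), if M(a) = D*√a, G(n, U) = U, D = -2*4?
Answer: -992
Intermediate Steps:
D = -8
j(B, S) = -18 + 2*B
M(a) = -8*√a
j(71, G(8, -4))*M(1) = (-18 + 2*71)*(-8*√1) = (-18 + 142)*(-8*1) = 124*(-8) = -992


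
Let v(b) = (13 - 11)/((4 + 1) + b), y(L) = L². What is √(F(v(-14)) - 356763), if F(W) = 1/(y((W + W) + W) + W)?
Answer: I*√1427034/2 ≈ 597.29*I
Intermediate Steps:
v(b) = 2/(5 + b)
F(W) = 1/(W + 9*W²) (F(W) = 1/(((W + W) + W)² + W) = 1/((2*W + W)² + W) = 1/((3*W)² + W) = 1/(9*W² + W) = 1/(W + 9*W²))
√(F(v(-14)) - 356763) = √(1/(((2/(5 - 14)))*(1 + 9*(2/(5 - 14)))) - 356763) = √(1/(((2/(-9)))*(1 + 9*(2/(-9)))) - 356763) = √(1/(((2*(-⅑)))*(1 + 9*(2*(-⅑)))) - 356763) = √(1/((-2/9)*(1 + 9*(-2/9))) - 356763) = √(-9/(2*(1 - 2)) - 356763) = √(-9/2/(-1) - 356763) = √(-9/2*(-1) - 356763) = √(9/2 - 356763) = √(-713517/2) = I*√1427034/2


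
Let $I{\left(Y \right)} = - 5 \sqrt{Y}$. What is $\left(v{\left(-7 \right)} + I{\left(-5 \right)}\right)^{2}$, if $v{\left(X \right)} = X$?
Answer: $-76 + 70 i \sqrt{5} \approx -76.0 + 156.52 i$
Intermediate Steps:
$\left(v{\left(-7 \right)} + I{\left(-5 \right)}\right)^{2} = \left(-7 - 5 \sqrt{-5}\right)^{2} = \left(-7 - 5 i \sqrt{5}\right)^{2}$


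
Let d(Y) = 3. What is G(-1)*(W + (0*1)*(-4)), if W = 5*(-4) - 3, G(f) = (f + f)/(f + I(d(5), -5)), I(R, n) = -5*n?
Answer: 23/12 ≈ 1.9167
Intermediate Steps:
G(f) = 2*f/(25 + f) (G(f) = (f + f)/(f - 5*(-5)) = (2*f)/(f + 25) = (2*f)/(25 + f) = 2*f/(25 + f))
W = -23 (W = -20 - 3 = -23)
G(-1)*(W + (0*1)*(-4)) = (2*(-1)/(25 - 1))*(-23 + (0*1)*(-4)) = (2*(-1)/24)*(-23 + 0*(-4)) = (2*(-1)*(1/24))*(-23 + 0) = -1/12*(-23) = 23/12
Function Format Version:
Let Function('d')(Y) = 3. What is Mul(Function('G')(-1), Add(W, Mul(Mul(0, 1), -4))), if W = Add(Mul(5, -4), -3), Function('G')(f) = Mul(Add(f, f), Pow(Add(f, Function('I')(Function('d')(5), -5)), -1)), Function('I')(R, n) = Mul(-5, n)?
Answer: Rational(23, 12) ≈ 1.9167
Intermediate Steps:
Function('G')(f) = Mul(2, f, Pow(Add(25, f), -1)) (Function('G')(f) = Mul(Add(f, f), Pow(Add(f, Mul(-5, -5)), -1)) = Mul(Mul(2, f), Pow(Add(f, 25), -1)) = Mul(Mul(2, f), Pow(Add(25, f), -1)) = Mul(2, f, Pow(Add(25, f), -1)))
W = -23 (W = Add(-20, -3) = -23)
Mul(Function('G')(-1), Add(W, Mul(Mul(0, 1), -4))) = Mul(Mul(2, -1, Pow(Add(25, -1), -1)), Add(-23, Mul(Mul(0, 1), -4))) = Mul(Mul(2, -1, Pow(24, -1)), Add(-23, Mul(0, -4))) = Mul(Mul(2, -1, Rational(1, 24)), Add(-23, 0)) = Mul(Rational(-1, 12), -23) = Rational(23, 12)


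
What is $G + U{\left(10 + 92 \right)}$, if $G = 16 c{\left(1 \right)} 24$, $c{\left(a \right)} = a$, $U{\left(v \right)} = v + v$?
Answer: $588$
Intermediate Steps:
$U{\left(v \right)} = 2 v$
$G = 384$ ($G = 16 \cdot 1 \cdot 24 = 16 \cdot 24 = 384$)
$G + U{\left(10 + 92 \right)} = 384 + 2 \left(10 + 92\right) = 384 + 2 \cdot 102 = 384 + 204 = 588$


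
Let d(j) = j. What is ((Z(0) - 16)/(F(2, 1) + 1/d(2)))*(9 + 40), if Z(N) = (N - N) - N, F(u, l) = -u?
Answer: 1568/3 ≈ 522.67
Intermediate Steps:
Z(N) = -N (Z(N) = 0 - N = -N)
((Z(0) - 16)/(F(2, 1) + 1/d(2)))*(9 + 40) = ((-1*0 - 16)/(-1*2 + 1/2))*(9 + 40) = ((0 - 16)/(-2 + ½))*49 = -16/(-3/2)*49 = -16*(-⅔)*49 = (32/3)*49 = 1568/3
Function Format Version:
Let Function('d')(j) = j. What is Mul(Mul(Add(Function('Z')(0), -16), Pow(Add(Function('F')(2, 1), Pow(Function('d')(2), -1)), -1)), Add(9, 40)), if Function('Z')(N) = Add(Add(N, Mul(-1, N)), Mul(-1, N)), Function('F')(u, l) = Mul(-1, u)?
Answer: Rational(1568, 3) ≈ 522.67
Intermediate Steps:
Function('Z')(N) = Mul(-1, N) (Function('Z')(N) = Add(0, Mul(-1, N)) = Mul(-1, N))
Mul(Mul(Add(Function('Z')(0), -16), Pow(Add(Function('F')(2, 1), Pow(Function('d')(2), -1)), -1)), Add(9, 40)) = Mul(Mul(Add(Mul(-1, 0), -16), Pow(Add(Mul(-1, 2), Pow(2, -1)), -1)), Add(9, 40)) = Mul(Mul(Add(0, -16), Pow(Add(-2, Rational(1, 2)), -1)), 49) = Mul(Mul(-16, Pow(Rational(-3, 2), -1)), 49) = Mul(Mul(-16, Rational(-2, 3)), 49) = Mul(Rational(32, 3), 49) = Rational(1568, 3)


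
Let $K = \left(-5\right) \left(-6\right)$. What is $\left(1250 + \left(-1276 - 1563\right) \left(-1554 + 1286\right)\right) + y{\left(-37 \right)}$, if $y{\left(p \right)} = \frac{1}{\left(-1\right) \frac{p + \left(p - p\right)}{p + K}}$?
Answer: $\frac{28197767}{37} \approx 7.621 \cdot 10^{5}$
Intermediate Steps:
$K = 30$
$y{\left(p \right)} = - \frac{30 + p}{p}$ ($y{\left(p \right)} = \frac{1}{\left(-1\right) \frac{p + \left(p - p\right)}{p + 30}} = \frac{1}{\left(-1\right) \frac{p + 0}{30 + p}} = \frac{1}{\left(-1\right) \frac{p}{30 + p}} = \frac{1}{\left(-1\right) p \frac{1}{30 + p}} = - \frac{30 + p}{p}$)
$\left(1250 + \left(-1276 - 1563\right) \left(-1554 + 1286\right)\right) + y{\left(-37 \right)} = \left(1250 + \left(-1276 - 1563\right) \left(-1554 + 1286\right)\right) + \frac{-30 - -37}{-37} = \left(1250 - -760852\right) - \frac{-30 + 37}{37} = \left(1250 + 760852\right) - \frac{7}{37} = 762102 - \frac{7}{37} = \frac{28197767}{37}$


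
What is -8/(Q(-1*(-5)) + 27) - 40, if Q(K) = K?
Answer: -161/4 ≈ -40.250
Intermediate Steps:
-8/(Q(-1*(-5)) + 27) - 40 = -8/(-1*(-5) + 27) - 40 = -8/(5 + 27) - 40 = -8/32 - 40 = -8*1/32 - 40 = -¼ - 40 = -161/4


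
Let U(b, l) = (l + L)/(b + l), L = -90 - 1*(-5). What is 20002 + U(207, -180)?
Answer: 539789/27 ≈ 19992.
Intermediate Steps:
L = -85 (L = -90 + 5 = -85)
U(b, l) = (-85 + l)/(b + l) (U(b, l) = (l - 85)/(b + l) = (-85 + l)/(b + l))
20002 + U(207, -180) = 20002 + (-85 - 180)/(207 - 180) = 20002 - 265/27 = 539789/27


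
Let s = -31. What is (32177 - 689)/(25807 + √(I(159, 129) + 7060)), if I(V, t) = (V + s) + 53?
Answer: 101576352/83249251 - 3936*√7241/83249251 ≈ 1.2161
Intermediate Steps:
I(V, t) = 22 + V (I(V, t) = (V - 31) + 53 = (-31 + V) + 53 = 22 + V)
(32177 - 689)/(25807 + √(I(159, 129) + 7060)) = (32177 - 689)/(25807 + √((22 + 159) + 7060)) = 31488/(25807 + √(181 + 7060)) = 31488/(25807 + √7241)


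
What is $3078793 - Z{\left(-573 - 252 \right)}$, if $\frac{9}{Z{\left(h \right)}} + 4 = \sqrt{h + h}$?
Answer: $\frac{2564634587}{833} + \frac{45 i \sqrt{66}}{1666} \approx 3.0788 \cdot 10^{6} + 0.21944 i$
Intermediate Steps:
$Z{\left(h \right)} = \frac{9}{-4 + \sqrt{2} \sqrt{h}}$ ($Z{\left(h \right)} = \frac{9}{-4 + \sqrt{h + h}} = \frac{9}{-4 + \sqrt{2 h}} = \frac{9}{-4 + \sqrt{2} \sqrt{h}}$)
$3078793 - Z{\left(-573 - 252 \right)} = 3078793 - \frac{9}{-4 + \sqrt{2} \sqrt{-573 - 252}} = 3078793 - \frac{9}{-4 + \sqrt{2} \sqrt{-825}} = 3078793 - \frac{9}{-4 + \sqrt{2} \cdot 5 i \sqrt{33}} = 3078793 - \frac{9}{-4 + 5 i \sqrt{66}}$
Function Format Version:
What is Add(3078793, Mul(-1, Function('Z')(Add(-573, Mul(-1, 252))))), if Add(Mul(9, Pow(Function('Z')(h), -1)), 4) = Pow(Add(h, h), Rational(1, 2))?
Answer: Add(Rational(2564634587, 833), Mul(Rational(45, 1666), I, Pow(66, Rational(1, 2)))) ≈ Add(3.0788e+6, Mul(0.21944, I))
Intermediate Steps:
Function('Z')(h) = Mul(9, Pow(Add(-4, Mul(Pow(2, Rational(1, 2)), Pow(h, Rational(1, 2)))), -1)) (Function('Z')(h) = Mul(9, Pow(Add(-4, Pow(Add(h, h), Rational(1, 2))), -1)) = Mul(9, Pow(Add(-4, Pow(Mul(2, h), Rational(1, 2))), -1)) = Mul(9, Pow(Add(-4, Mul(Pow(2, Rational(1, 2)), Pow(h, Rational(1, 2)))), -1)))
Add(3078793, Mul(-1, Function('Z')(Add(-573, Mul(-1, 252))))) = Add(3078793, Mul(-1, Mul(9, Pow(Add(-4, Mul(Pow(2, Rational(1, 2)), Pow(Add(-573, Mul(-1, 252)), Rational(1, 2)))), -1)))) = Add(3078793, Mul(-1, Mul(9, Pow(Add(-4, Mul(Pow(2, Rational(1, 2)), Pow(Add(-573, -252), Rational(1, 2)))), -1)))) = Add(3078793, Mul(-1, Mul(9, Pow(Add(-4, Mul(Pow(2, Rational(1, 2)), Pow(-825, Rational(1, 2)))), -1)))) = Add(3078793, Mul(-1, Mul(9, Pow(Add(-4, Mul(Pow(2, Rational(1, 2)), Mul(5, I, Pow(33, Rational(1, 2))))), -1)))) = Add(3078793, Mul(-1, Mul(9, Pow(Add(-4, Mul(5, I, Pow(66, Rational(1, 2)))), -1)))) = Add(3078793, Mul(-9, Pow(Add(-4, Mul(5, I, Pow(66, Rational(1, 2)))), -1)))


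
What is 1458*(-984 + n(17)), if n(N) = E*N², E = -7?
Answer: -4384206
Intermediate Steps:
n(N) = -7*N²
1458*(-984 + n(17)) = 1458*(-984 - 7*17²) = 1458*(-984 - 7*289) = 1458*(-984 - 2023) = 1458*(-3007) = -4384206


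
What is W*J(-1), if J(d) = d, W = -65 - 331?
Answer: 396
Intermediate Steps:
W = -396
W*J(-1) = -396*(-1) = 396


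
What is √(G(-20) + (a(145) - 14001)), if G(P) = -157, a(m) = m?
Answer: 9*I*√173 ≈ 118.38*I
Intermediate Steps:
√(G(-20) + (a(145) - 14001)) = √(-157 + (145 - 14001)) = √(-157 - 13856) = √(-14013) = 9*I*√173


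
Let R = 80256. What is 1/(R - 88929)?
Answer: -1/8673 ≈ -0.00011530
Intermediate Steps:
1/(R - 88929) = 1/(80256 - 88929) = 1/(-8673) = -1/8673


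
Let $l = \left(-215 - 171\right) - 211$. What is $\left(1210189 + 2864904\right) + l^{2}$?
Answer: $4431502$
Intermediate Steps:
$l = -597$ ($l = -386 - 211 = -597$)
$\left(1210189 + 2864904\right) + l^{2} = \left(1210189 + 2864904\right) + \left(-597\right)^{2} = 4075093 + 356409 = 4431502$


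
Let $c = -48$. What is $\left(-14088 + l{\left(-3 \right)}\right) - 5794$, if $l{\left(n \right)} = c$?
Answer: $-19930$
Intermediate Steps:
$l{\left(n \right)} = -48$
$\left(-14088 + l{\left(-3 \right)}\right) - 5794 = \left(-14088 - 48\right) - 5794 = -14136 - 5794 = -19930$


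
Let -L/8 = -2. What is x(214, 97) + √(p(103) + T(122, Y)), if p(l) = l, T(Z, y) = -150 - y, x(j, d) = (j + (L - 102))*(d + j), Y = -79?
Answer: 39808 + 4*√2 ≈ 39814.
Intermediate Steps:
L = 16 (L = -8*(-2) = 16)
x(j, d) = (-86 + j)*(d + j) (x(j, d) = (j + (16 - 102))*(d + j) = (j - 86)*(d + j) = (-86 + j)*(d + j))
x(214, 97) + √(p(103) + T(122, Y)) = (214² - 86*97 - 86*214 + 97*214) + √(103 + (-150 - 1*(-79))) = (45796 - 8342 - 18404 + 20758) + √(103 + (-150 + 79)) = 39808 + √(103 - 71) = 39808 + √32 = 39808 + 4*√2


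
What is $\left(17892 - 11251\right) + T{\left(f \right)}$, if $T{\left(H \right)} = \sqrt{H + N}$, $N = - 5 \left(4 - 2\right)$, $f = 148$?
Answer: $6641 + \sqrt{138} \approx 6652.8$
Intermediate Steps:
$N = -10$ ($N = \left(-5\right) 2 = -10$)
$T{\left(H \right)} = \sqrt{-10 + H}$ ($T{\left(H \right)} = \sqrt{H - 10} = \sqrt{-10 + H}$)
$\left(17892 - 11251\right) + T{\left(f \right)} = \left(17892 - 11251\right) + \sqrt{-10 + 148} = \left(17892 - 11251\right) + \sqrt{138} = 6641 + \sqrt{138}$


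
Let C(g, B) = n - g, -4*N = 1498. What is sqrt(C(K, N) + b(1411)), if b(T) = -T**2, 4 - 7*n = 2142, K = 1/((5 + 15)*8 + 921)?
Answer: 2*I*sqrt(28504151959066)/7567 ≈ 1411.1*I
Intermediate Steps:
K = 1/1081 (K = 1/(20*8 + 921) = 1/(160 + 921) = 1/1081 ≈ 0.00092507)
n = -2138/7 (n = 4/7 - 1/7*2142 = 4/7 - 306 = -2138/7 ≈ -305.43)
N = -749/2 (N = -1/4*1498 = -749/2 ≈ -374.50)
C(g, B) = -2138/7 - g
sqrt(C(K, N) + b(1411)) = sqrt((-2138/7 - 1*1/1081) - 1*1411**2) = sqrt((-2138/7 - 1/1081) - 1*1990921) = sqrt(-2311185/7567 - 1990921) = sqrt(-15067610392/7567) = 2*I*sqrt(28504151959066)/7567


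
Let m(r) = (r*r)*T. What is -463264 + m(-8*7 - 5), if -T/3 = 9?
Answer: -563731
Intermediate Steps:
T = -27 (T = -3*9 = -27)
m(r) = -27*r**2 (m(r) = (r*r)*(-27) = r**2*(-27) = -27*r**2)
-463264 + m(-8*7 - 5) = -463264 - 27*(-8*7 - 5)**2 = -463264 - 27*(-56 - 5)**2 = -463264 - 27*(-61)**2 = -463264 - 27*3721 = -463264 - 100467 = -563731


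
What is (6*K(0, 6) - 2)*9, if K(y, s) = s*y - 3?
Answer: -180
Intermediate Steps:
K(y, s) = -3 + s*y
(6*K(0, 6) - 2)*9 = (6*(-3 + 6*0) - 2)*9 = (6*(-3 + 0) - 2)*9 = (6*(-3) - 2)*9 = (-18 - 2)*9 = -20*9 = -180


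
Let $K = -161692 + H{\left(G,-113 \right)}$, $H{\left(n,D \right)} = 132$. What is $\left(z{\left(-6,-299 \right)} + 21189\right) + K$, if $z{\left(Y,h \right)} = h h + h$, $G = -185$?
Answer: $-51269$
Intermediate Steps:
$z{\left(Y,h \right)} = h + h^{2}$ ($z{\left(Y,h \right)} = h^{2} + h = h + h^{2}$)
$K = -161560$ ($K = -161692 + 132 = -161560$)
$\left(z{\left(-6,-299 \right)} + 21189\right) + K = \left(- 299 \left(1 - 299\right) + 21189\right) - 161560 = \left(\left(-299\right) \left(-298\right) + 21189\right) - 161560 = \left(89102 + 21189\right) - 161560 = 110291 - 161560 = -51269$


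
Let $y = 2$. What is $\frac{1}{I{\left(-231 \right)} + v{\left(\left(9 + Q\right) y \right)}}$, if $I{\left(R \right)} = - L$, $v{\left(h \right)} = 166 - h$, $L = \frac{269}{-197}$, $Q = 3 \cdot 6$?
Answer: $\frac{197}{22333} \approx 0.008821$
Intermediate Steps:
$Q = 18$
$L = - \frac{269}{197}$ ($L = 269 \left(- \frac{1}{197}\right) = - \frac{269}{197} \approx -1.3655$)
$I{\left(R \right)} = \frac{269}{197}$ ($I{\left(R \right)} = \left(-1\right) \left(- \frac{269}{197}\right) = \frac{269}{197}$)
$\frac{1}{I{\left(-231 \right)} + v{\left(\left(9 + Q\right) y \right)}} = \frac{1}{\frac{269}{197} + \left(166 - \left(9 + 18\right) 2\right)} = \frac{1}{\frac{269}{197} + \left(166 - 27 \cdot 2\right)} = \frac{1}{\frac{269}{197} + \left(166 - 54\right)} = \frac{1}{\frac{269}{197} + 112} = \frac{1}{\frac{22333}{197}} = \frac{197}{22333}$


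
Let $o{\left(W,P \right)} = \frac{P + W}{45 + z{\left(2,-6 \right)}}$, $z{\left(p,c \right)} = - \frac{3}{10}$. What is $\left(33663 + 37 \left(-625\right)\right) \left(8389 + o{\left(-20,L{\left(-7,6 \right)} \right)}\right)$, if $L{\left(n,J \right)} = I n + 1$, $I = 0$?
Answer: $\frac{39514264834}{447} \approx 8.8399 \cdot 10^{7}$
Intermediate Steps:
$z{\left(p,c \right)} = - \frac{3}{10}$ ($z{\left(p,c \right)} = \left(-3\right) \frac{1}{10} = - \frac{3}{10}$)
$L{\left(n,J \right)} = 1$ ($L{\left(n,J \right)} = 0 n + 1 = 0 + 1 = 1$)
$o{\left(W,P \right)} = \frac{10 P}{447} + \frac{10 W}{447}$ ($o{\left(W,P \right)} = \frac{P + W}{45 - \frac{3}{10}} = \frac{P + W}{\frac{447}{10}} = \left(P + W\right) \frac{10}{447} = \frac{10 P}{447} + \frac{10 W}{447}$)
$\left(33663 + 37 \left(-625\right)\right) \left(8389 + o{\left(-20,L{\left(-7,6 \right)} \right)}\right) = \left(33663 + 37 \left(-625\right)\right) \left(8389 + \left(\frac{10}{447} \cdot 1 + \frac{10}{447} \left(-20\right)\right)\right) = \left(33663 - 23125\right) \left(8389 + \left(\frac{10}{447} - \frac{200}{447}\right)\right) = 10538 \left(8389 - \frac{190}{447}\right) = 10538 \cdot \frac{3749693}{447} = \frac{39514264834}{447}$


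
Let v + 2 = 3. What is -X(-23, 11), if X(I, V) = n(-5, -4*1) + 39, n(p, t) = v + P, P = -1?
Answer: -39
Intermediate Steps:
v = 1 (v = -2 + 3 = 1)
n(p, t) = 0 (n(p, t) = 1 - 1 = 0)
X(I, V) = 39 (X(I, V) = 0 + 39 = 39)
-X(-23, 11) = -1*39 = -39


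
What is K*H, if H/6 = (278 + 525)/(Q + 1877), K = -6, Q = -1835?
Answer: -4818/7 ≈ -688.29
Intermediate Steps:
H = 803/7 (H = 6*((278 + 525)/(-1835 + 1877)) = 6*(803/42) = 803/7 ≈ 114.71)
K*H = -6*803/7 = -4818/7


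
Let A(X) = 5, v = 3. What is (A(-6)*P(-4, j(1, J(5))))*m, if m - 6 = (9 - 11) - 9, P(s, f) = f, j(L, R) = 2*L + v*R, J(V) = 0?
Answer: -50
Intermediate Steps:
j(L, R) = 2*L + 3*R
m = -5 (m = 6 + ((9 - 11) - 9) = 6 + (-2 - 9) = 6 - 11 = -5)
(A(-6)*P(-4, j(1, J(5))))*m = (5*(2*1 + 3*0))*(-5) = (5*(2 + 0))*(-5) = (5*2)*(-5) = 10*(-5) = -50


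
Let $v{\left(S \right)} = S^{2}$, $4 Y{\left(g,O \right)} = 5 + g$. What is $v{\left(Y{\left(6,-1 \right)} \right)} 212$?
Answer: $\frac{6413}{4} \approx 1603.3$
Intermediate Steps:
$Y{\left(g,O \right)} = \frac{5}{4} + \frac{g}{4}$ ($Y{\left(g,O \right)} = \frac{5 + g}{4} = \frac{5}{4} + \frac{g}{4}$)
$v{\left(Y{\left(6,-1 \right)} \right)} 212 = \left(\frac{5}{4} + \frac{1}{4} \cdot 6\right)^{2} \cdot 212 = \left(\frac{5}{4} + \frac{3}{2}\right)^{2} \cdot 212 = \left(\frac{11}{4}\right)^{2} \cdot 212 = \frac{121}{16} \cdot 212 = \frac{6413}{4}$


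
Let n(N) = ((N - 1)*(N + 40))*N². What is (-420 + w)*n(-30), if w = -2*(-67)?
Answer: 79794000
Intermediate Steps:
w = 134
n(N) = N²*(-1 + N)*(40 + N) (n(N) = ((-1 + N)*(40 + N))*N² = N²*(-1 + N)*(40 + N))
(-420 + w)*n(-30) = (-420 + 134)*((-30)²*(-40 + (-30)² + 39*(-30))) = -257400*(-40 + 900 - 1170) = -257400*(-310) = -286*(-279000) = 79794000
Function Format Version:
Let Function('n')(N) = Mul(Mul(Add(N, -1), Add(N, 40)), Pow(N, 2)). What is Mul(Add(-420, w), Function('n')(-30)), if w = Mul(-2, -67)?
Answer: 79794000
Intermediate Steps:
w = 134
Function('n')(N) = Mul(Pow(N, 2), Add(-1, N), Add(40, N)) (Function('n')(N) = Mul(Mul(Add(-1, N), Add(40, N)), Pow(N, 2)) = Mul(Pow(N, 2), Add(-1, N), Add(40, N)))
Mul(Add(-420, w), Function('n')(-30)) = Mul(Add(-420, 134), Mul(Pow(-30, 2), Add(-40, Pow(-30, 2), Mul(39, -30)))) = Mul(-286, Mul(900, Add(-40, 900, -1170))) = Mul(-286, Mul(900, -310)) = Mul(-286, -279000) = 79794000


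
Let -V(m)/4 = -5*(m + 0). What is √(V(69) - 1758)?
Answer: 3*I*√42 ≈ 19.442*I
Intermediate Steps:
V(m) = 20*m (V(m) = -(-20)*(m + 0) = -(-20)*m = 20*m)
√(V(69) - 1758) = √(20*69 - 1758) = √(1380 - 1758) = √(-378) = 3*I*√42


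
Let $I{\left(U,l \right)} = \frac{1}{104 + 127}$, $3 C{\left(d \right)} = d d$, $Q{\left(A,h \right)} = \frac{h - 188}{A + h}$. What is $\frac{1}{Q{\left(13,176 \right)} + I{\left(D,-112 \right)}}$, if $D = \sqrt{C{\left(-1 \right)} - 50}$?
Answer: $- \frac{693}{41} \approx -16.902$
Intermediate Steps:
$Q{\left(A,h \right)} = \frac{-188 + h}{A + h}$
$C{\left(d \right)} = \frac{d^{2}}{3}$ ($C{\left(d \right)} = \frac{d d}{3} = \frac{d^{2}}{3}$)
$D = \frac{i \sqrt{447}}{3}$ ($D = \sqrt{\frac{\left(-1\right)^{2}}{3} - 50} = \sqrt{\frac{1}{3} \cdot 1 - 50} = \sqrt{\frac{1}{3} - 50} = \sqrt{- \frac{149}{3}} = \frac{i \sqrt{447}}{3} \approx 7.0475 i$)
$I{\left(U,l \right)} = \frac{1}{231}$
$\frac{1}{Q{\left(13,176 \right)} + I{\left(D,-112 \right)}} = \frac{1}{\frac{-188 + 176}{13 + 176} + \frac{1}{231}} = \frac{1}{\frac{1}{189} \left(-12\right) + \frac{1}{231}} = \frac{1}{- \frac{4}{63} + \frac{1}{231}} = \frac{1}{- \frac{41}{693}} = - \frac{693}{41}$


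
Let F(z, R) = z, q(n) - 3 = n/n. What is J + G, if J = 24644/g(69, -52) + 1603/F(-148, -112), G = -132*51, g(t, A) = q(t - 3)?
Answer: -86111/148 ≈ -581.83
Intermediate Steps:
q(n) = 4 (q(n) = 3 + n/n = 3 + 1 = 4)
g(t, A) = 4
G = -6732
J = 910225/148 (J = 24644/4 + 1603/(-148) = 24644*(1/4) + 1603*(-1/148) = 6161 - 1603/148 = 910225/148 ≈ 6150.2)
J + G = 910225/148 - 6732 = -86111/148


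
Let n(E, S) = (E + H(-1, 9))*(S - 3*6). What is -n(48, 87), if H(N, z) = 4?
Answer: -3588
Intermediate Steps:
n(E, S) = (-18 + S)*(4 + E) (n(E, S) = (E + 4)*(S - 3*6) = (4 + E)*(S - 18) = (4 + E)*(-18 + S) = (-18 + S)*(4 + E))
-n(48, 87) = -(-72 - 18*48 + 4*87 + 48*87) = -(-72 - 864 + 348 + 4176) = -1*3588 = -3588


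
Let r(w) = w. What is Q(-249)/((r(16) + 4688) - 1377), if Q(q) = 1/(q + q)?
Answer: -1/1656846 ≈ -6.0356e-7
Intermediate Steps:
Q(q) = 1/(2*q)
Q(-249)/((r(16) + 4688) - 1377) = ((½)/(-249))/((16 + 4688) - 1377) = ((½)*(-1/249))/(4704 - 1377) = -1/498/3327 = -1/498*1/3327 = -1/1656846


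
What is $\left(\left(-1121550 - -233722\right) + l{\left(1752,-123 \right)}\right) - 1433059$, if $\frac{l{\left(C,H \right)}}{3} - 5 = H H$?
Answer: $-2275485$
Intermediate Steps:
$l{\left(C,H \right)} = 15 + 3 H^{2}$ ($l{\left(C,H \right)} = 15 + 3 H H = 15 + 3 H^{2}$)
$\left(\left(-1121550 - -233722\right) + l{\left(1752,-123 \right)}\right) - 1433059 = \left(\left(-1121550 - -233722\right) + \left(15 + 3 \left(-123\right)^{2}\right)\right) - 1433059 = \left(\left(-1121550 + 233722\right) + \left(15 + 3 \cdot 15129\right)\right) - 1433059 = \left(-887828 + \left(15 + 45387\right)\right) - 1433059 = \left(-887828 + 45402\right) - 1433059 = -842426 - 1433059 = -2275485$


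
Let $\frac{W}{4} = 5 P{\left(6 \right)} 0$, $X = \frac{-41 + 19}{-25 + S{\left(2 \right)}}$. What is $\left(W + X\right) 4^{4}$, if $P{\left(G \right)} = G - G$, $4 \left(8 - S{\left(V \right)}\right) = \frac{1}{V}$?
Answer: $\frac{45056}{137} \approx 328.88$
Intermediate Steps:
$S{\left(V \right)} = 8 - \frac{1}{4 V}$
$P{\left(G \right)} = 0$
$X = \frac{176}{137}$ ($X = \frac{-41 + 19}{-25 + \left(8 - \frac{1}{4 \cdot 2}\right)} = - \frac{22}{-25 + \left(8 - \frac{1}{8}\right)} = - \frac{22}{-25 + \frac{63}{8}} = - \frac{22}{- \frac{137}{8}} = \left(-22\right) \left(- \frac{8}{137}\right) = \frac{176}{137} \approx 1.2847$)
$W = 0$ ($W = 4 \cdot 5 \cdot 0 \cdot 0 = 4 \cdot 0 \cdot 0 = 4 \cdot 0 = 0$)
$\left(W + X\right) 4^{4} = \left(0 + \frac{176}{137}\right) 4^{4} = \frac{176}{137} \cdot 256 = \frac{45056}{137}$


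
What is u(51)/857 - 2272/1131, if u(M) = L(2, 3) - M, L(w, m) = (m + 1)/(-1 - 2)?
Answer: -2006293/969267 ≈ -2.0699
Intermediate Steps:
L(w, m) = -1/3 - m/3 (L(w, m) = (1 + m)/(-3) = (1 + m)*(-1/3) = -1/3 - m/3)
u(M) = -4/3 - M (u(M) = (-1/3 - 1/3*3) - M = (-1/3 - 1) - M = -4/3 - M)
u(51)/857 - 2272/1131 = (-4/3 - 1*51)/857 - 2272/1131 = (-4/3 - 51)*(1/857) - 2272*1/1131 = -157/3*1/857 - 2272/1131 = -157/2571 - 2272/1131 = -2006293/969267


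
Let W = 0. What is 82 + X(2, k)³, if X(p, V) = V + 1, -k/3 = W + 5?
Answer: -2662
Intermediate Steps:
k = -15 (k = -3*(0 + 5) = -3*5 = -15)
X(p, V) = 1 + V
82 + X(2, k)³ = 82 + (1 - 15)³ = 82 + (-14)³ = 82 - 2744 = -2662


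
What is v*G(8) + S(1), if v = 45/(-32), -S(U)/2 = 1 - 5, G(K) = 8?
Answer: -13/4 ≈ -3.2500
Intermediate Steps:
S(U) = 8 (S(U) = -2*(1 - 5) = -2*(-4) = 8)
v = -45/32 (v = 45*(-1/32) = -45/32 ≈ -1.4063)
v*G(8) + S(1) = -45/32*8 + 8 = -45/4 + 8 = -13/4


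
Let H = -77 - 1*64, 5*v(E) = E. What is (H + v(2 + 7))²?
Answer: 484416/25 ≈ 19377.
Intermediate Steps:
v(E) = E/5
H = -141 (H = -77 - 64 = -141)
(H + v(2 + 7))² = (-141 + (2 + 7)/5)² = (-141 + (⅕)*9)² = (-141 + 9/5)² = (-696/5)² = 484416/25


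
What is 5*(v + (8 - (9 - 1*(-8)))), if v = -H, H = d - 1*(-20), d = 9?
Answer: -190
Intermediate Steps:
H = 29 (H = 9 - 1*(-20) = 9 + 20 = 29)
v = -29 (v = -1*29 = -29)
5*(v + (8 - (9 - 1*(-8)))) = 5*(-29 + (8 - (9 - 1*(-8)))) = 5*(-29 + (8 - (9 + 8))) = 5*(-29 + (8 - 1*17)) = 5*(-29 + (8 - 17)) = 5*(-29 - 9) = 5*(-38) = -190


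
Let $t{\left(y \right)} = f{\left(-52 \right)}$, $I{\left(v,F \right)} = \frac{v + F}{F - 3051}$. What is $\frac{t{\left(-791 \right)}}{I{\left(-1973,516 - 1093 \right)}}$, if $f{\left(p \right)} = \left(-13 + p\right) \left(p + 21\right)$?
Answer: $\frac{731042}{255} \approx 2866.8$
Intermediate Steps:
$f{\left(p \right)} = \left(-13 + p\right) \left(21 + p\right)$
$I{\left(v,F \right)} = \frac{F + v}{-3051 + F}$
$t{\left(y \right)} = 2015$ ($t{\left(y \right)} = -273 + \left(-52\right)^{2} + 8 \left(-52\right) = -273 + 2704 - 416 = 2015$)
$\frac{t{\left(-791 \right)}}{I{\left(-1973,516 - 1093 \right)}} = \frac{2015}{\frac{1}{-3051 + \left(516 - 1093\right)} \left(\left(516 - 1093\right) - 1973\right)} = \frac{2015}{\frac{1}{-3051 - 577} \left(-577 - 1973\right)} = \frac{2015}{\frac{1}{-3628} \left(-2550\right)} = \frac{2015}{\left(- \frac{1}{3628}\right) \left(-2550\right)} = \frac{2015}{\frac{1275}{1814}} = 2015 \cdot \frac{1814}{1275} = \frac{731042}{255}$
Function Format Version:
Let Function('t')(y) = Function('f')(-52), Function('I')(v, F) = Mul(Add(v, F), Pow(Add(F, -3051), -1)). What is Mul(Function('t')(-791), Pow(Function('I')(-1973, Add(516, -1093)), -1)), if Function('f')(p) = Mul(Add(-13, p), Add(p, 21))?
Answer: Rational(731042, 255) ≈ 2866.8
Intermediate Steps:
Function('f')(p) = Mul(Add(-13, p), Add(21, p))
Function('I')(v, F) = Mul(Pow(Add(-3051, F), -1), Add(F, v)) (Function('I')(v, F) = Mul(Add(F, v), Pow(Add(-3051, F), -1)) = Mul(Pow(Add(-3051, F), -1), Add(F, v)))
Function('t')(y) = 2015 (Function('t')(y) = Add(-273, Pow(-52, 2), Mul(8, -52)) = Add(-273, 2704, -416) = 2015)
Mul(Function('t')(-791), Pow(Function('I')(-1973, Add(516, -1093)), -1)) = Mul(2015, Pow(Mul(Pow(Add(-3051, Add(516, -1093)), -1), Add(Add(516, -1093), -1973)), -1)) = Mul(2015, Pow(Mul(Pow(Add(-3051, -577), -1), Add(-577, -1973)), -1)) = Mul(2015, Pow(Mul(Pow(-3628, -1), -2550), -1)) = Mul(2015, Pow(Mul(Rational(-1, 3628), -2550), -1)) = Mul(2015, Pow(Rational(1275, 1814), -1)) = Mul(2015, Rational(1814, 1275)) = Rational(731042, 255)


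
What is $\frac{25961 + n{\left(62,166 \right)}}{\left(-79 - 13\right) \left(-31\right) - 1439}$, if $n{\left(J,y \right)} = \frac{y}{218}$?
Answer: $\frac{2829832}{154017} \approx 18.374$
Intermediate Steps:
$n{\left(J,y \right)} = \frac{y}{218}$ ($n{\left(J,y \right)} = y \frac{1}{218} = \frac{y}{218}$)
$\frac{25961 + n{\left(62,166 \right)}}{\left(-79 - 13\right) \left(-31\right) - 1439} = \frac{25961 + \frac{1}{218} \cdot 166}{\left(-79 - 13\right) \left(-31\right) - 1439} = \frac{25961 + \frac{83}{109}}{\left(-92\right) \left(-31\right) - 1439} = \frac{2829832}{109 \left(2852 - 1439\right)} = \frac{2829832}{109 \cdot 1413} = \frac{2829832}{109} \cdot \frac{1}{1413} = \frac{2829832}{154017}$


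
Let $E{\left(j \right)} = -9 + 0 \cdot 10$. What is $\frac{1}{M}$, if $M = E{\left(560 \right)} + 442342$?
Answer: $\frac{1}{442333} \approx 2.2607 \cdot 10^{-6}$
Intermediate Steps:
$E{\left(j \right)} = -9$ ($E{\left(j \right)} = -9 + 0 = -9$)
$M = 442333$ ($M = -9 + 442342 = 442333$)
$\frac{1}{M} = \frac{1}{442333}$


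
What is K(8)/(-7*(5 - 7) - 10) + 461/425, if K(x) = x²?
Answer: 7261/425 ≈ 17.085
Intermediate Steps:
K(8)/(-7*(5 - 7) - 10) + 461/425 = 8²/(-7*(5 - 7) - 10) + 461/425 = 64/(-7*(-2) - 10) + 461*(1/425) = 64/(14 - 10) + 461/425 = 64/4 + 461/425 = 64*(¼) + 461/425 = 16 + 461/425 = 7261/425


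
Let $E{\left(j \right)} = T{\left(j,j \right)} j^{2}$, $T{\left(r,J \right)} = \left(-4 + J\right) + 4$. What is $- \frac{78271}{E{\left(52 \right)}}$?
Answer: $- \frac{78271}{140608} \approx -0.55666$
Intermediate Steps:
$T{\left(r,J \right)} = J$
$E{\left(j \right)} = j^{3}$ ($E{\left(j \right)} = j j^{2} = j^{3}$)
$- \frac{78271}{E{\left(52 \right)}} = - \frac{78271}{52^{3}} = - \frac{78271}{140608}$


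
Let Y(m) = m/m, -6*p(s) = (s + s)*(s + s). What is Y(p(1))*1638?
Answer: 1638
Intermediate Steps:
p(s) = -2*s²/3 (p(s) = -(s + s)*(s + s)/6 = -2*s*2*s/6 = -2*s²/3)
Y(m) = 1
Y(p(1))*1638 = 1*1638 = 1638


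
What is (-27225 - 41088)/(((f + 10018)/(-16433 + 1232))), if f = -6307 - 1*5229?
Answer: -346141971/506 ≈ -6.8408e+5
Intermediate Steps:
f = -11536 (f = -6307 - 5229 = -11536)
(-27225 - 41088)/(((f + 10018)/(-16433 + 1232))) = (-27225 - 41088)/(((-11536 + 10018)/(-16433 + 1232))) = -68313/((-1518/(-15201))) = -68313/((-1518*(-1/15201))) = -68313/506/5067 = -68313*5067/506 = -346141971/506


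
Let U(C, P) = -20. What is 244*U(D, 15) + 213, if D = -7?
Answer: -4667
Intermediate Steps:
244*U(D, 15) + 213 = 244*(-20) + 213 = -4880 + 213 = -4667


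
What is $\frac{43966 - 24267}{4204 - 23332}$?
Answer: $- \frac{19699}{19128} \approx -1.0299$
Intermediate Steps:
$\frac{43966 - 24267}{4204 - 23332} = \frac{19699}{4204 - 23332} = \frac{19699}{-19128} = 19699 \left(- \frac{1}{19128}\right) = - \frac{19699}{19128}$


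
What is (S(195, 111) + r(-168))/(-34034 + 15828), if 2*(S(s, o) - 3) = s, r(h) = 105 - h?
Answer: -747/36412 ≈ -0.020515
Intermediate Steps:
S(s, o) = 3 + s/2
(S(195, 111) + r(-168))/(-34034 + 15828) = ((3 + (1/2)*195) + (105 - 1*(-168)))/(-34034 + 15828) = ((3 + 195/2) + (105 + 168))/(-18206) = (201/2 + 273)*(-1/18206) = (747/2)*(-1/18206) = -747/36412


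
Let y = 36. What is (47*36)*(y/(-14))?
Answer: -30456/7 ≈ -4350.9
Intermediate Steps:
(47*36)*(y/(-14)) = (47*36)*(36/(-14)) = 1692*(36*(-1/14)) = 1692*(-18/7) = -30456/7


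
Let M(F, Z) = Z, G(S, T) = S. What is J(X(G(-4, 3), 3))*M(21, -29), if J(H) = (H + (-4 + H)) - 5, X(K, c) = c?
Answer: 87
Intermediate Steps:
J(H) = -9 + 2*H (J(H) = (-4 + 2*H) - 5 = -9 + 2*H)
J(X(G(-4, 3), 3))*M(21, -29) = (-9 + 2*3)*(-29) = (-9 + 6)*(-29) = -3*(-29) = 87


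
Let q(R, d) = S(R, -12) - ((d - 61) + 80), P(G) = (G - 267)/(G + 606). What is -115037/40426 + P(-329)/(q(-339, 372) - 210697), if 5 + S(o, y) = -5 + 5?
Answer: -6726506913261/2363819836186 ≈ -2.8456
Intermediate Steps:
P(G) = (-267 + G)/(606 + G)
S(o, y) = -5 (S(o, y) = -5 + (-5 + 5) = -5 + 0 = -5)
q(R, d) = -24 - d (q(R, d) = -5 - ((d - 61) + 80) = -5 - ((-61 + d) + 80) = -5 - (19 + d) = -5 + (-19 - d) = -24 - d)
-115037/40426 + P(-329)/(q(-339, 372) - 210697) = -115037/40426 + ((-267 - 329)/(606 - 329))/((-24 - 1*372) - 210697) = -115037*1/40426 + (-596/277)/((-24 - 372) - 210697) = -115037/40426 + ((1/277)*(-596))/(-396 - 210697) = -115037/40426 - 596/277/(-211093) = -115037/40426 - 596/277*(-1/211093) = -115037/40426 + 596/58472761 = -6726506913261/2363819836186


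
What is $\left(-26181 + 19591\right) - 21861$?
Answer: $-28451$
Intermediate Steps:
$\left(-26181 + 19591\right) - 21861 = -6590 - 21861 = -28451$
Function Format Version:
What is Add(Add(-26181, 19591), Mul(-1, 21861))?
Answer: -28451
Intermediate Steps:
Add(Add(-26181, 19591), Mul(-1, 21861)) = Add(-6590, -21861) = -28451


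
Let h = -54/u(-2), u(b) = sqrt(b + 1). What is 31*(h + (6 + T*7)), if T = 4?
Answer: 1054 + 1674*I ≈ 1054.0 + 1674.0*I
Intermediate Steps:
u(b) = sqrt(1 + b)
h = 54*I (h = -54/sqrt(1 - 2) = -54*(-I) = -(-54)*I = 54*I ≈ 54.0*I)
31*(h + (6 + T*7)) = 31*(54*I + (6 + 4*7)) = 31*(54*I + (6 + 28)) = 31*(54*I + 34) = 31*(34 + 54*I) = 1054 + 1674*I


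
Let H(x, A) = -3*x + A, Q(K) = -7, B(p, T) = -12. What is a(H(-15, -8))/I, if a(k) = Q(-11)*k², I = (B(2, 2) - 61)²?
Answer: -9583/5329 ≈ -1.7983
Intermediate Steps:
H(x, A) = A - 3*x
I = 5329 (I = (-12 - 61)² = (-73)² = 5329)
a(k) = -7*k²
a(H(-15, -8))/I = -7*(-8 - 3*(-15))²/5329 = -7*(-8 + 45)²*(1/5329) = -7*37²*(1/5329) = -7*1369*(1/5329) = -9583*1/5329 = -9583/5329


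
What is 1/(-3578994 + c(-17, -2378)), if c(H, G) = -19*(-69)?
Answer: -1/3577683 ≈ -2.7951e-7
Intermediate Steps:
c(H, G) = 1311
1/(-3578994 + c(-17, -2378)) = 1/(-3578994 + 1311) = 1/(-3577683) = -1/3577683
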